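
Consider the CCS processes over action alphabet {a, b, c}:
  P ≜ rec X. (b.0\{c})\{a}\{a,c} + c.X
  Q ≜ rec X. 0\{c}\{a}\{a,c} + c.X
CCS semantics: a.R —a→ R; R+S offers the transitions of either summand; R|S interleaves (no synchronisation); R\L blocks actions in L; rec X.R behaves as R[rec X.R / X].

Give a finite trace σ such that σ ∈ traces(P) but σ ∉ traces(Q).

b

Reachable graph of P (2 states):
  u0 = rec X. (b.0\{c})\{a}\{a,c} + c.X → =b=> u1, =c=> u0
  u1 = 0\{c}\{a}\{a,c} → deadlocked
Reachable graph of Q (1 states):
  v0 = rec X. 0\{c}\{a}\{a,c} + c.X → =c=> v0
Run σ = ⟨b⟩ on P: start {u0}
  step 1 (b): {u1}
  ✓ P
Run σ = ⟨b⟩ on Q: start {v0}
  step 1 (b): ∅  — Q cannot continue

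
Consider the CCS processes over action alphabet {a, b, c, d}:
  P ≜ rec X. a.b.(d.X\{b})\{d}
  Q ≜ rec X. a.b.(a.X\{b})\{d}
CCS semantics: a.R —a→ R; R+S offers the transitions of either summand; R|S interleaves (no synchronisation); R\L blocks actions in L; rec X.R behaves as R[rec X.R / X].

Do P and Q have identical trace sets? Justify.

traces(P) ≠ traces(Q) — witness ⟨aba⟩

Reachable graph of P (3 states):
  s0 = rec X. a.b.(d.X\{b})\{d} | ··a··> s1
  s1 = b.(d.(rec X. a.b.(d.X\{b})\{d})\{b})\{d} | ··b··> s2
  s2 = (d.(rec X. a.b.(d.X\{b})\{d})\{b})\{d} | stopped
Reachable graph of Q (5 states):
  t0 = rec X. a.b.(a.X\{b})\{d} | ··a··> t1
  t1 = b.(a.(rec X. a.b.(a.X\{b})\{d})\{b})\{d} | ··b··> t2
  t2 = (a.(rec X. a.b.(a.X\{b})\{d})\{b})\{d} | ··a··> t3
  t3 = (rec X. a.b.(a.X\{b})\{d})\{b}\{d} | ··a··> t4
  t4 = (b.(a.(rec X. a.b.(a.X\{b})\{d})\{b})\{d})\{b}\{d} | stopped
Executing aba from Q (initial set {t0}):
  [1] a ⇒ {t1}
  [2] b ⇒ {t2}
  [3] a ⇒ {t3}
  Q completes σ.
Executing aba from P (initial set {s0}):
  [1] a ⇒ {s1}
  [2] b ⇒ {s2}
  [3] a ⇒ ∅  — P cannot continue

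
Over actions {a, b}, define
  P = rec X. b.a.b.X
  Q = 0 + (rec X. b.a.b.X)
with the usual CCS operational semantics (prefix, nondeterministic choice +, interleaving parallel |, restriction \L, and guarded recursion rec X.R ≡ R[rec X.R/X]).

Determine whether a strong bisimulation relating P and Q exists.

YES

LTS(P): 3 reachable states
  s0 = rec X. b.a.b.X | —b→ s1
  s1 = a.b.(rec X. b.a.b.X) | —a→ s2
  s2 = b.(rec X. b.a.b.X) | —b→ s0
LTS(Q): 4 reachable states
  t0 = 0 + (rec X. b.a.b.X) | —b→ t1
  t1 = a.b.(rec X. b.a.b.X) | —a→ t2
  t2 = b.(rec X. b.a.b.X) | —b→ t3
  t3 = rec X. b.a.b.X | —b→ t1
Bisimilarity quotient blocks:
  B0 = {s0, t0, t3}
  B1 = {s1, t1}
  B2 = {s2, t2}
s0 ∈ B0, t0 ∈ B0 → same block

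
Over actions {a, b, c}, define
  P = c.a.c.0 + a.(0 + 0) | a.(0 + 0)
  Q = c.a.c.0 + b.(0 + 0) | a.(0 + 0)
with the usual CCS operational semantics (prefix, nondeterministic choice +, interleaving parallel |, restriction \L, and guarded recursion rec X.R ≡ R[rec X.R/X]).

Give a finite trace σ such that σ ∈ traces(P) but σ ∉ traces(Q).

LTS(P): 7 reachable states
  p0 = c.a.c.0 + a.(0 + 0) | a.(0 + 0) :: —a→ p1, —a→ p2, —c→ p3
  p1 = (0 + 0) | a.(0 + 0) :: —a→ p4
  p2 = a.(0 + 0) | (0 + 0) :: —a→ p4
  p3 = a.c.0 :: —a→ p5
  p4 = (0 + 0) | (0 + 0) :: (no moves)
  p5 = c.0 :: —c→ p6
  p6 = 0 :: (no moves)
LTS(Q): 7 reachable states
  q0 = c.a.c.0 + b.(0 + 0) | a.(0 + 0) :: —a→ q1, —b→ q2, —c→ q3
  q1 = b.(0 + 0) | (0 + 0) :: —b→ q4
  q2 = (0 + 0) | a.(0 + 0) :: —a→ q4
  q3 = a.c.0 :: —a→ q5
  q4 = (0 + 0) | (0 + 0) :: (no moves)
  q5 = c.0 :: —c→ q6
  q6 = 0 :: (no moves)
Run σ = ⟨aa⟩ on P: start {p0}
  [1] a ⇒ {p1, p2}
  [2] a ⇒ {p4}
  ✓ P
Run σ = ⟨aa⟩ on Q: start {q0}
  [1] a ⇒ {q1}
  [2] a ⇒ ∅ (Q stuck)

aa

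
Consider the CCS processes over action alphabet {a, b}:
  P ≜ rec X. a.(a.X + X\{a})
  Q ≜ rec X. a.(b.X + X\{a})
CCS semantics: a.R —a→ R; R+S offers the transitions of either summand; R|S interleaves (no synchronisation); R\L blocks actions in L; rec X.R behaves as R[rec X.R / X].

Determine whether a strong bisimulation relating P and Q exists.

P's transition system — 2 states:
  s0 = rec X. a.(a.X + X\{a}) → —a→ s1
  s1 = a.(rec X. a.(a.X + X\{a})) + (rec X. a.(a.X + X\{a}))\{a} → —a→ s0
Q's transition system — 2 states:
  t0 = rec X. a.(b.X + X\{a}) → —a→ t1
  t1 = b.(rec X. a.(b.X + X\{a})) + (rec X. a.(b.X + X\{a}))\{a} → —b→ t0
Bisimilarity quotient blocks:
  B0 = {s0, s1}
  B1 = {t0}
  B2 = {t1}
s0 ∈ B0, t0 ∈ B1 → different blocks

not bisimilar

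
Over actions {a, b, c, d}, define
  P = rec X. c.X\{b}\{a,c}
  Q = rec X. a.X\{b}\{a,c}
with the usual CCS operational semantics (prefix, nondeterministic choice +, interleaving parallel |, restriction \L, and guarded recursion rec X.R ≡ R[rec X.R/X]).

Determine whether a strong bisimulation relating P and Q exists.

P ≁ Q

LTS(P): 2 reachable states
  m0 = rec X. c.X\{b}\{a,c} → ··c··> m1
  m1 = (rec X. c.X\{b}\{a,c})\{b}\{a,c} → deadlocked
LTS(Q): 2 reachable states
  n0 = rec X. a.X\{b}\{a,c} → ··a··> n1
  n1 = (rec X. a.X\{b}\{a,c})\{b}\{a,c} → deadlocked
Coarsest stable partition (strong bisimilarity classes):
  B0 = {m0}
  B1 = {m1, n1}
  B2 = {n0}
m0 ∈ B0, n0 ∈ B2 → different blocks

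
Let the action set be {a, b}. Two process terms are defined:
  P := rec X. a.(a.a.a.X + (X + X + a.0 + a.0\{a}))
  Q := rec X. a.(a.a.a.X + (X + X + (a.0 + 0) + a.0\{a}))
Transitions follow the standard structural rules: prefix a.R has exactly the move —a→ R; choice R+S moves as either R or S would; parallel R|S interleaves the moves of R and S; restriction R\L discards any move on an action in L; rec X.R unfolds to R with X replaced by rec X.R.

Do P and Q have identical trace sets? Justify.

P's transition system — 6 states:
  u0 = rec X. a.(a.a.a.X + (X + X + a.0 + a.0\{a})) | =a=> u1
  u1 = a.a.a.(rec X. a.(a.a.a.X + (X + X + a.0 + a.0\{a}))) + ((rec X. a.(a.a.a.X + (X + X + a.0 + a.0\{a}))) + (rec X. a.(a.a.a.X + (X + X + a.0 + a.0\{a}))) + a.0 + a.0\{a}) | =a=> u1, =a=> u2, =a=> u3, =a=> u4
  u2 = 0 | (no moves)
  u3 = 0\{a} | (no moves)
  u4 = a.a.(rec X. a.(a.a.a.X + (X + X + a.0 + a.0\{a}))) | =a=> u5
  u5 = a.(rec X. a.(a.a.a.X + (X + X + a.0 + a.0\{a}))) | =a=> u0
Q's transition system — 6 states:
  v0 = rec X. a.(a.a.a.X + (X + X + (a.0 + 0) + a.0\{a})) | =a=> v1
  v1 = a.a.a.(rec X. a.(a.a.a.X + (X + X + (a.0 + 0) + a.0\{a}))) + ((rec X. a.(a.a.a.X + (X + X + (a.0 + 0) + a.0\{a}))) + (rec X. a.(a.a.a.X + (X + X + (a.0 + 0) + a.0\{a}))) + (a.0 + 0) + a.0\{a}) | =a=> v1, =a=> v2, =a=> v3, =a=> v4
  v2 = 0 | (no moves)
  v3 = 0\{a} | (no moves)
  v4 = a.a.(rec X. a.(a.a.a.X + (X + X + (a.0 + 0) + a.0\{a}))) | =a=> v5
  v5 = a.(rec X. a.(a.a.a.X + (X + X + (a.0 + 0) + a.0\{a}))) | =a=> v0
Partition-refinement fixed point:
  B0 = {u0, v0}
  B1 = {u1, v1}
  B2 = {u4, v4}
  B3 = {u5, v5}
  B4 = {u2, u3, v2, v3}
u0 ∈ B0, v0 ∈ B0 → same block
Bisimilar ⇒ trace-equivalent.

YES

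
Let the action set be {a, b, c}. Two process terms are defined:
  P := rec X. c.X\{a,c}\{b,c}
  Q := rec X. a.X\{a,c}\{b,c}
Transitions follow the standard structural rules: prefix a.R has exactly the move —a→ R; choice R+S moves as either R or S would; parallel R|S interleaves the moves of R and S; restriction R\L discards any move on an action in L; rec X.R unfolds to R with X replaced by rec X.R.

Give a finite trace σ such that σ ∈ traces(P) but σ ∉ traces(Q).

c

Reachable graph of P (2 states):
  u0 = rec X. c.X\{a,c}\{b,c} has moves -c-> u1
  u1 = (rec X. c.X\{a,c}\{b,c})\{a,c}\{b,c} has moves (no moves)
Reachable graph of Q (2 states):
  v0 = rec X. a.X\{a,c}\{b,c} has moves -a-> v1
  v1 = (rec X. a.X\{a,c}\{b,c})\{a,c}\{b,c} has moves (no moves)
Trace ⟨c⟩ through P, begin at {u0}:
  after c @ step 1: {u1}
  ✓ P
Trace ⟨c⟩ through Q, begin at {v0}:
  after c @ step 1: no successor for Q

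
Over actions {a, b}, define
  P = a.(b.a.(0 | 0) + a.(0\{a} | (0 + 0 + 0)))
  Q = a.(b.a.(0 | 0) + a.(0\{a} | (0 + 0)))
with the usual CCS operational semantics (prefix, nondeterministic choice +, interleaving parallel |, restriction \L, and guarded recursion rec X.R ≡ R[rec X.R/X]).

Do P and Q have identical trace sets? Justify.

LTS(P): 5 reachable states
  m0 = a.(b.a.(0 | 0) + a.(0\{a} | (0 + 0 + 0))) | -a-> m1
  m1 = b.a.(0 | 0) + a.(0\{a} | (0 + 0 + 0)) | -a-> m2, -b-> m3
  m2 = 0\{a} | (0 + 0 + 0) | stopped
  m3 = a.(0 | 0) | -a-> m4
  m4 = 0 | 0 | stopped
LTS(Q): 5 reachable states
  n0 = a.(b.a.(0 | 0) + a.(0\{a} | (0 + 0))) | -a-> n1
  n1 = b.a.(0 | 0) + a.(0\{a} | (0 + 0)) | -a-> n2, -b-> n3
  n2 = 0\{a} | (0 + 0) | stopped
  n3 = a.(0 | 0) | -a-> n4
  n4 = 0 | 0 | stopped
Partition-refinement fixed point:
  B0 = {m0, n0}
  B1 = {m1, n1}
  B2 = {m2, m4, n2, n4}
  B3 = {m3, n3}
m0 ∈ B0, n0 ∈ B0 → same block
Bisimilar ⇒ trace-equivalent.

trace-equivalent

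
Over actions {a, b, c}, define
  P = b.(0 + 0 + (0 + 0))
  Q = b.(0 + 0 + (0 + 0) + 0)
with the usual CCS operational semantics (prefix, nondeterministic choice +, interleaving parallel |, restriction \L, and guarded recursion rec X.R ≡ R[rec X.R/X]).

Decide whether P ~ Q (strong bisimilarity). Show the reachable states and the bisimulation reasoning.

P ~ Q

Reachable graph of P (2 states):
  m0 = b.(0 + 0 + (0 + 0)) → =b=> m1
  m1 = 0 + 0 + (0 + 0) → (no moves)
Reachable graph of Q (2 states):
  n0 = b.(0 + 0 + (0 + 0) + 0) → =b=> n1
  n1 = 0 + 0 + (0 + 0) + 0 → (no moves)
Coarsest stable partition (strong bisimilarity classes):
  B0 = {m0, n0}
  B1 = {m1, n1}
m0 ∈ B0, n0 ∈ B0 → same block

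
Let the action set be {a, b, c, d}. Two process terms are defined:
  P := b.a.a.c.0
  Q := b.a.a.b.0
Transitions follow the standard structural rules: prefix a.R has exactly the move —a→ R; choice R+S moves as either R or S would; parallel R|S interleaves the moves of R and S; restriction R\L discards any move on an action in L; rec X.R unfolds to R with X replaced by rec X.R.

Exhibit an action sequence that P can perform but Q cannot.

baac

LTS(P): 5 reachable states
  m0 = b.a.a.c.0 → -b-> m1
  m1 = a.a.c.0 → -a-> m2
  m2 = a.c.0 → -a-> m3
  m3 = c.0 → -c-> m4
  m4 = 0 → deadlocked
LTS(Q): 5 reachable states
  n0 = b.a.a.b.0 → -b-> n1
  n1 = a.a.b.0 → -a-> n2
  n2 = a.b.0 → -a-> n3
  n3 = b.0 → -b-> n4
  n4 = 0 → deadlocked
Executing baac from P (initial set {m0}):
  [1] b ⇒ {m1}
  [2] a ⇒ {m2}
  [3] a ⇒ {m3}
  [4] c ⇒ {m4}
  ✓ P
Executing baac from Q (initial set {n0}):
  [1] b ⇒ {n1}
  [2] a ⇒ {n2}
  [3] a ⇒ {n3}
  [4] c ⇒ ∅  — Q cannot continue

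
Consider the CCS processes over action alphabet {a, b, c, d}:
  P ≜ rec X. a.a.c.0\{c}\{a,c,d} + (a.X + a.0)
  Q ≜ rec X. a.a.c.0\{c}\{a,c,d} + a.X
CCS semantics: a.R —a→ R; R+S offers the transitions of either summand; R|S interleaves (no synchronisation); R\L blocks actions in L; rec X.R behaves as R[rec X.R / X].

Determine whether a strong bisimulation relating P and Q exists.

NO

P's transition system — 5 states:
  u0 = rec X. a.a.c.0\{c}\{a,c,d} + (a.X + a.0) has moves =a=> u0, =a=> u1, =a=> u2
  u1 = 0 has moves ·
  u2 = a.c.0\{c}\{a,c,d} has moves =a=> u3
  u3 = c.0\{c}\{a,c,d} has moves =c=> u4
  u4 = 0\{c}\{a,c,d} has moves ·
Q's transition system — 4 states:
  v0 = rec X. a.a.c.0\{c}\{a,c,d} + a.X has moves =a=> v0, =a=> v1
  v1 = a.c.0\{c}\{a,c,d} has moves =a=> v2
  v2 = c.0\{c}\{a,c,d} has moves =c=> v3
  v3 = 0\{c}\{a,c,d} has moves ·
Coarsest stable partition (strong bisimilarity classes):
  B0 = {u0}
  B1 = {u1, u4, v3}
  B2 = {u2, v1}
  B3 = {u3, v2}
  B4 = {v0}
u0 ∈ B0, v0 ∈ B4 → different blocks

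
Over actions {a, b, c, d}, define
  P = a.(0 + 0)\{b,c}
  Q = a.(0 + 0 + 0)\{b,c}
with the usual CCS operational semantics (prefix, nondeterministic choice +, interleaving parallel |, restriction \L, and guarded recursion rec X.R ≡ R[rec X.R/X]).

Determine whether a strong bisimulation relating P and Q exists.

P's transition system — 2 states:
  m0 = a.(0 + 0)\{b,c} ⊢ --a--▸ m1
  m1 = (0 + 0)\{b,c} ⊢ stopped
Q's transition system — 2 states:
  n0 = a.(0 + 0 + 0)\{b,c} ⊢ --a--▸ n1
  n1 = (0 + 0 + 0)\{b,c} ⊢ stopped
Partition-refinement fixed point:
  B0 = {m0, n0}
  B1 = {m1, n1}
m0 ∈ B0, n0 ∈ B0 → same block

bisimilar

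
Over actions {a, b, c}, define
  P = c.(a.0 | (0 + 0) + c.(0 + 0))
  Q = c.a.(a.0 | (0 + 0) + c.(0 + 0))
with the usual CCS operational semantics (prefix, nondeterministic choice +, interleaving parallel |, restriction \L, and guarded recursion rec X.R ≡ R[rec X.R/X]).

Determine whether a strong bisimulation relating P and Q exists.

NO

Reachable graph of P (4 states):
  u0 = c.(a.0 | (0 + 0) + c.(0 + 0)) ⊢ -c-> u1
  u1 = a.0 | (0 + 0) + c.(0 + 0) ⊢ -a-> u2, -c-> u3
  u2 = 0 | (0 + 0) ⊢ ·
  u3 = 0 + 0 ⊢ ·
Reachable graph of Q (5 states):
  v0 = c.a.(a.0 | (0 + 0) + c.(0 + 0)) ⊢ -c-> v1
  v1 = a.(a.0 | (0 + 0) + c.(0 + 0)) ⊢ -a-> v2
  v2 = a.0 | (0 + 0) + c.(0 + 0) ⊢ -a-> v3, -c-> v4
  v3 = 0 | (0 + 0) ⊢ ·
  v4 = 0 + 0 ⊢ ·
Coarsest stable partition (strong bisimilarity classes):
  B0 = {u0}
  B1 = {u1, v2}
  B2 = {u2, u3, v3, v4}
  B3 = {v0}
  B4 = {v1}
u0 ∈ B0, v0 ∈ B3 → different blocks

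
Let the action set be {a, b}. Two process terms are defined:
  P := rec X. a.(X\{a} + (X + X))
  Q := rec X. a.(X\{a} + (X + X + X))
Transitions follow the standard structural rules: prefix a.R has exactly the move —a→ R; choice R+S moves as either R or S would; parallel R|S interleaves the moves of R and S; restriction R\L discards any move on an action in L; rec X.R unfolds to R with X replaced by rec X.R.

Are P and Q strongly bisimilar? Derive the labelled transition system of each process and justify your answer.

LTS(P): 2 reachable states
  p0 = rec X. a.(X\{a} + (X + X)) :: --a--▸ p1
  p1 = (rec X. a.(X\{a} + (X + X)))\{a} + ((rec X. a.(X\{a} + (X + X))) + (rec X. a.(X\{a} + (X + X)))) :: --a--▸ p1
LTS(Q): 2 reachable states
  q0 = rec X. a.(X\{a} + (X + X + X)) :: --a--▸ q1
  q1 = (rec X. a.(X\{a} + (X + X + X)))\{a} + ((rec X. a.(X\{a} + (X + X + X))) + (rec X. a.(X\{a} + (X + X + X))) + (rec X. a.(X\{a} + (X + X + X)))) :: --a--▸ q1
Bisimilarity quotient blocks:
  B0 = {p0, p1, q0, q1}
p0 ∈ B0, q0 ∈ B0 → same block

YES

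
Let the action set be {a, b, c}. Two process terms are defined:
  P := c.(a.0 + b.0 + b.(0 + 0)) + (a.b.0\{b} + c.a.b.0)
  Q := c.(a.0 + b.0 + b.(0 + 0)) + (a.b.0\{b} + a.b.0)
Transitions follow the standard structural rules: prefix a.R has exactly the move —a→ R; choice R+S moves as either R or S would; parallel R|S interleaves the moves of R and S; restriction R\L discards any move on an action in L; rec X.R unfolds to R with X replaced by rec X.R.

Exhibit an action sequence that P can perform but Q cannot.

cab

P's transition system — 8 states:
  m0 = c.(a.0 + b.0 + b.(0 + 0)) + (a.b.0\{b} + c.a.b.0) | --a--▸ m1, --c--▸ m2, --c--▸ m3
  m1 = b.0\{b} | --b--▸ m4
  m2 = a.0 + b.0 + b.(0 + 0) | --a--▸ m5, --b--▸ m5, --b--▸ m6
  m3 = a.b.0 | --a--▸ m7
  m4 = 0\{b} | (no moves)
  m5 = 0 | (no moves)
  m6 = 0 + 0 | (no moves)
  m7 = b.0 | --b--▸ m5
Q's transition system — 7 states:
  n0 = c.(a.0 + b.0 + b.(0 + 0)) + (a.b.0\{b} + a.b.0) | --a--▸ n1, --a--▸ n2, --c--▸ n3
  n1 = b.0 | --b--▸ n4
  n2 = b.0\{b} | --b--▸ n5
  n3 = a.0 + b.0 + b.(0 + 0) | --a--▸ n4, --b--▸ n4, --b--▸ n6
  n4 = 0 | (no moves)
  n5 = 0\{b} | (no moves)
  n6 = 0 + 0 | (no moves)
Executing cab from P (initial set {m0}):
  after c @ step 1: {m2, m3}
  after a @ step 2: {m5, m7}
  after b @ step 3: {m5}
  — P admits the full trace.
Executing cab from Q (initial set {n0}):
  after c @ step 1: {n3}
  after a @ step 2: {n4}
  after b @ step 3: ∅  — Q cannot continue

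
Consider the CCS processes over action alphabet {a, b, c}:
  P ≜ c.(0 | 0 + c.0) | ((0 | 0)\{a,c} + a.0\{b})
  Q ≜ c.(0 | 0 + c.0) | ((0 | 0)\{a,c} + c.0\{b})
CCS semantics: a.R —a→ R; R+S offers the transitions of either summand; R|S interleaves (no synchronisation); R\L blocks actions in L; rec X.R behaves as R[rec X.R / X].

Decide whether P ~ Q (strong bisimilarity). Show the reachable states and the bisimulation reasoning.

Reachable graph of P (6 states):
  u0 = c.(0 | 0 + c.0) | ((0 | 0)\{a,c} + a.0\{b}) has moves —a→ u1, —c→ u2
  u1 = c.(0 | 0 + c.0) | 0\{b} has moves —c→ u3
  u2 = (0 | 0 + c.0) | ((0 | 0)\{a,c} + a.0\{b}) has moves —a→ u3, —c→ u4
  u3 = (0 | 0 + c.0) | 0\{b} has moves —c→ u5
  u4 = 0 | ((0 | 0)\{a,c} + a.0\{b}) has moves —a→ u5
  u5 = 0 | 0\{b} has moves ∅
Reachable graph of Q (6 states):
  v0 = c.(0 | 0 + c.0) | ((0 | 0)\{a,c} + c.0\{b}) has moves —c→ v1, —c→ v2
  v1 = (0 | 0 + c.0) | ((0 | 0)\{a,c} + c.0\{b}) has moves —c→ v3, —c→ v4
  v2 = c.(0 | 0 + c.0) | 0\{b} has moves —c→ v3
  v3 = (0 | 0 + c.0) | 0\{b} has moves —c→ v5
  v4 = 0 | ((0 | 0)\{a,c} + c.0\{b}) has moves —c→ v5
  v5 = 0 | 0\{b} has moves ∅
Coarsest stable partition (strong bisimilarity classes):
  B0 = {u0}
  B1 = {u2}
  B2 = {u3, v3, v4}
  B3 = {u5, v5}
  B4 = {u4}
  B5 = {u1, v1, v2}
  B6 = {v0}
u0 ∈ B0, v0 ∈ B6 → different blocks

not bisimilar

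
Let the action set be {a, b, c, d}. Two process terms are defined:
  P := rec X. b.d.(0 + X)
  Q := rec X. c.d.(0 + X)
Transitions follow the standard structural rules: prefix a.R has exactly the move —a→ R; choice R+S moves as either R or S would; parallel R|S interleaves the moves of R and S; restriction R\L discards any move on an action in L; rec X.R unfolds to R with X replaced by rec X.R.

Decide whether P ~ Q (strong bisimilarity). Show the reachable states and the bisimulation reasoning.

Reachable graph of P (3 states):
  u0 = rec X. b.d.(0 + X) :: --b--▸ u1
  u1 = d.(0 + (rec X. b.d.(0 + X))) :: --d--▸ u2
  u2 = 0 + (rec X. b.d.(0 + X)) :: --b--▸ u1
Reachable graph of Q (3 states):
  v0 = rec X. c.d.(0 + X) :: --c--▸ v1
  v1 = d.(0 + (rec X. c.d.(0 + X))) :: --d--▸ v2
  v2 = 0 + (rec X. c.d.(0 + X)) :: --c--▸ v1
Bisimilarity quotient blocks:
  B0 = {u0, u2}
  B1 = {u1}
  B2 = {v0, v2}
  B3 = {v1}
u0 ∈ B0, v0 ∈ B2 → different blocks

NO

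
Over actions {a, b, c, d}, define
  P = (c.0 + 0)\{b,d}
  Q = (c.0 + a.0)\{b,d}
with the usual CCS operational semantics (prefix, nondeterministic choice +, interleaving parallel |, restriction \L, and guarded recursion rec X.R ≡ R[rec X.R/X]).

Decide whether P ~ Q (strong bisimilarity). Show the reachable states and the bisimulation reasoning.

LTS(P): 2 reachable states
  m0 = (c.0 + 0)\{b,d} | —c→ m1
  m1 = 0\{b,d} | deadlocked
LTS(Q): 2 reachable states
  n0 = (c.0 + a.0)\{b,d} | —a→ n1, —c→ n1
  n1 = 0\{b,d} | deadlocked
Bisimilarity quotient blocks:
  B0 = {m0}
  B1 = {m1, n1}
  B2 = {n0}
m0 ∈ B0, n0 ∈ B2 → different blocks

P ≁ Q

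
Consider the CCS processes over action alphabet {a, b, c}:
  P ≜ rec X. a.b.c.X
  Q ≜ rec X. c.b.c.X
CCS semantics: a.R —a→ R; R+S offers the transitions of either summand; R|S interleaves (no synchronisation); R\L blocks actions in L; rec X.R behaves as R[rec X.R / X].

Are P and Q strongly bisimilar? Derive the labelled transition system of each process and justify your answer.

not bisimilar

Reachable graph of P (3 states):
  s0 = rec X. a.b.c.X ⊢ —a→ s1
  s1 = b.c.(rec X. a.b.c.X) ⊢ —b→ s2
  s2 = c.(rec X. a.b.c.X) ⊢ —c→ s0
Reachable graph of Q (3 states):
  t0 = rec X. c.b.c.X ⊢ —c→ t1
  t1 = b.c.(rec X. c.b.c.X) ⊢ —b→ t2
  t2 = c.(rec X. c.b.c.X) ⊢ —c→ t0
Partition-refinement fixed point:
  B0 = {s0}
  B1 = {s1}
  B2 = {s2}
  B3 = {t0}
  B4 = {t1}
  B5 = {t2}
s0 ∈ B0, t0 ∈ B3 → different blocks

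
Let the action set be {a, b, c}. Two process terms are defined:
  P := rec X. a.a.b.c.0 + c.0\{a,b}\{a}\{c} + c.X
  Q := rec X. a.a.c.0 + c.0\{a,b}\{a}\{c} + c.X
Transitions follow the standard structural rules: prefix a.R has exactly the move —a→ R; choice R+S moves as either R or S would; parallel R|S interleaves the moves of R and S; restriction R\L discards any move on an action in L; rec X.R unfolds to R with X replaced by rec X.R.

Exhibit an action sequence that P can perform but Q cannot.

Reachable graph of P (6 states):
  m0 = rec X. a.a.b.c.0 + c.0\{a,b}\{a}\{c} + c.X | --a--▸ m1, --c--▸ m0, --c--▸ m2
  m1 = a.b.c.0 | --a--▸ m3
  m2 = 0\{a,b}\{a}\{c} | stopped
  m3 = b.c.0 | --b--▸ m4
  m4 = c.0 | --c--▸ m5
  m5 = 0 | stopped
Reachable graph of Q (5 states):
  n0 = rec X. a.a.c.0 + c.0\{a,b}\{a}\{c} + c.X | --a--▸ n1, --c--▸ n0, --c--▸ n2
  n1 = a.c.0 | --a--▸ n3
  n2 = 0\{a,b}\{a}\{c} | stopped
  n3 = c.0 | --c--▸ n4
  n4 = 0 | stopped
Executing aab from P (initial set {m0}):
  step 1 (a): {m1}
  step 2 (a): {m3}
  step 3 (b): {m4}
  P completes σ.
Executing aab from Q (initial set {n0}):
  step 1 (a): {n1}
  step 2 (a): {n3}
  step 3 (b): ∅  — Q cannot continue

aab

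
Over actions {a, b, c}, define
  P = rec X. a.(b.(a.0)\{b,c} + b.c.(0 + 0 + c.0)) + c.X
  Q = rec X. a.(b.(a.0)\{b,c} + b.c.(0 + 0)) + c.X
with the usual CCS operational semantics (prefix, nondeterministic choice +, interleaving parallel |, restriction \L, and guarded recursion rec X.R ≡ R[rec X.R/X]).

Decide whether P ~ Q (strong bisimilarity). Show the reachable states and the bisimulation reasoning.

LTS(P): 7 reachable states
  u0 = rec X. a.(b.(a.0)\{b,c} + b.c.(0 + 0 + c.0)) + c.X → ··a··> u1, ··c··> u0
  u1 = b.(a.0)\{b,c} + b.c.(0 + 0 + c.0) → ··b··> u2, ··b··> u3
  u2 = (a.0)\{b,c} → ··a··> u4
  u3 = c.(0 + 0 + c.0) → ··c··> u5
  u4 = 0\{b,c} → ∅
  u5 = 0 + 0 + c.0 → ··c··> u6
  u6 = 0 → ∅
LTS(Q): 6 reachable states
  v0 = rec X. a.(b.(a.0)\{b,c} + b.c.(0 + 0)) + c.X → ··a··> v1, ··c··> v0
  v1 = b.(a.0)\{b,c} + b.c.(0 + 0) → ··b··> v2, ··b··> v3
  v2 = (a.0)\{b,c} → ··a··> v4
  v3 = c.(0 + 0) → ··c··> v5
  v4 = 0\{b,c} → ∅
  v5 = 0 + 0 → ∅
Partition-refinement fixed point:
  B0 = {u0}
  B1 = {u1}
  B2 = {u2, v2}
  B3 = {u4, u6, v4, v5}
  B4 = {u3}
  B5 = {u5, v3}
  B6 = {v0}
  B7 = {v1}
u0 ∈ B0, v0 ∈ B6 → different blocks

not bisimilar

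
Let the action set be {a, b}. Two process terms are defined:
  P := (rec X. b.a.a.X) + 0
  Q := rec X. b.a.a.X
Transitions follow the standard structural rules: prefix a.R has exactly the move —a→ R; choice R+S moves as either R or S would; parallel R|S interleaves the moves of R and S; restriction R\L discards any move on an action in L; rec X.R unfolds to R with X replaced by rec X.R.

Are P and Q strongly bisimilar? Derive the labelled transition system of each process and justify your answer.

P's transition system — 4 states:
  u0 = (rec X. b.a.a.X) + 0 → -b-> u1
  u1 = a.a.(rec X. b.a.a.X) → -a-> u2
  u2 = a.(rec X. b.a.a.X) → -a-> u3
  u3 = rec X. b.a.a.X → -b-> u1
Q's transition system — 3 states:
  v0 = rec X. b.a.a.X → -b-> v1
  v1 = a.a.(rec X. b.a.a.X) → -a-> v2
  v2 = a.(rec X. b.a.a.X) → -a-> v0
Bisimilarity quotient blocks:
  B0 = {u0, u3, v0}
  B1 = {u1, v1}
  B2 = {u2, v2}
u0 ∈ B0, v0 ∈ B0 → same block

bisimilar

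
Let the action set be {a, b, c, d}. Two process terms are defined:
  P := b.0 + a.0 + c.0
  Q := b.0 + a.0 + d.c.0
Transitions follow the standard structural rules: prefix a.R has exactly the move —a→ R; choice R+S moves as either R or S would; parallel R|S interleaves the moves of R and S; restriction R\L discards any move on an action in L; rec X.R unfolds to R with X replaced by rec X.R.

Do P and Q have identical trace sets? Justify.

P's transition system — 2 states:
  s0 = b.0 + a.0 + c.0 | --a--▸ s1, --b--▸ s1, --c--▸ s1
  s1 = 0 | stopped
Q's transition system — 3 states:
  t0 = b.0 + a.0 + d.c.0 | --a--▸ t1, --b--▸ t1, --d--▸ t2
  t1 = 0 | stopped
  t2 = c.0 | --c--▸ t1
Executing c from P (initial set {s0}):
  step 1 (c): {s1}
  P completes σ.
Executing c from Q (initial set {t0}):
  step 1 (c): no successor for Q

NO — witness ⟨c⟩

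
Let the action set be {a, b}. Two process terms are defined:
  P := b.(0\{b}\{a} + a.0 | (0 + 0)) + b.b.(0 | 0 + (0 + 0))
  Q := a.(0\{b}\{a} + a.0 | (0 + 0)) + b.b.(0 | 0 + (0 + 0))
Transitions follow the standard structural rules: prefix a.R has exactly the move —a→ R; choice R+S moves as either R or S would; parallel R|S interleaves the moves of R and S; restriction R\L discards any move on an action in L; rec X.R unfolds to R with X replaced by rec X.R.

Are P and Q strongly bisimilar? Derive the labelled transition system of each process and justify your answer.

P ≁ Q

Reachable graph of P (5 states):
  m0 = b.(0\{b}\{a} + a.0 | (0 + 0)) + b.b.(0 | 0 + (0 + 0)) has moves —b→ m1, —b→ m2
  m1 = 0\{b}\{a} + a.0 | (0 + 0) has moves —a→ m3
  m2 = b.(0 | 0 + (0 + 0)) has moves —b→ m4
  m3 = 0 | (0 + 0) has moves ∅
  m4 = 0 | 0 + (0 + 0) has moves ∅
Reachable graph of Q (5 states):
  n0 = a.(0\{b}\{a} + a.0 | (0 + 0)) + b.b.(0 | 0 + (0 + 0)) has moves —a→ n1, —b→ n2
  n1 = 0\{b}\{a} + a.0 | (0 + 0) has moves —a→ n3
  n2 = b.(0 | 0 + (0 + 0)) has moves —b→ n4
  n3 = 0 | (0 + 0) has moves ∅
  n4 = 0 | 0 + (0 + 0) has moves ∅
Coarsest stable partition (strong bisimilarity classes):
  B0 = {m0}
  B1 = {m2, n2}
  B2 = {m3, m4, n3, n4}
  B3 = {m1, n1}
  B4 = {n0}
m0 ∈ B0, n0 ∈ B4 → different blocks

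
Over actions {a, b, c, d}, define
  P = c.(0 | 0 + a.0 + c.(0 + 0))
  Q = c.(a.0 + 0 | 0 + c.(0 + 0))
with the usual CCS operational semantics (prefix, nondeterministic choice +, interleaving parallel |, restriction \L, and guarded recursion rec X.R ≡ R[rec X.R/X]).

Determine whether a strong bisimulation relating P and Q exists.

YES

LTS(P): 4 reachable states
  p0 = c.(0 | 0 + a.0 + c.(0 + 0)) ⊢ -c-> p1
  p1 = 0 | 0 + a.0 + c.(0 + 0) ⊢ -a-> p2, -c-> p3
  p2 = 0 ⊢ stopped
  p3 = 0 + 0 ⊢ stopped
LTS(Q): 4 reachable states
  q0 = c.(a.0 + 0 | 0 + c.(0 + 0)) ⊢ -c-> q1
  q1 = a.0 + 0 | 0 + c.(0 + 0) ⊢ -a-> q2, -c-> q3
  q2 = 0 ⊢ stopped
  q3 = 0 + 0 ⊢ stopped
Coarsest stable partition (strong bisimilarity classes):
  B0 = {p0, q0}
  B1 = {p1, q1}
  B2 = {p2, p3, q2, q3}
p0 ∈ B0, q0 ∈ B0 → same block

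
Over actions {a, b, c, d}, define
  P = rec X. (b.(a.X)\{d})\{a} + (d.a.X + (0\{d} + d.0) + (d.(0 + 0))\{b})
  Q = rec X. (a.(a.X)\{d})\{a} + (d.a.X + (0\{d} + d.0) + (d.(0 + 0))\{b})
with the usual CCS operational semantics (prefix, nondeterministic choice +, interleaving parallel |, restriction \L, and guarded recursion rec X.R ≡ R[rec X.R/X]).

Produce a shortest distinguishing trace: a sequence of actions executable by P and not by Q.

b

Reachable graph of P (5 states):
  p0 = rec X. (b.(a.X)\{d})\{a} + (d.a.X + (0\{d} + d.0) + (d.(0 + 0))\{b}) has moves --b--▸ p1, --d--▸ p2, --d--▸ p3, --d--▸ p4
  p1 = (a.(rec X. (b.(a.X)\{d})\{a} + (d.a.X + (0\{d} + d.0) + (d.(0 + 0))\{b})))\{d}\{a} has moves deadlocked
  p2 = (0 + 0)\{b} has moves deadlocked
  p3 = 0 has moves deadlocked
  p4 = a.(rec X. (b.(a.X)\{d})\{a} + (d.a.X + (0\{d} + d.0) + (d.(0 + 0))\{b})) has moves --a--▸ p0
Reachable graph of Q (4 states):
  q0 = rec X. (a.(a.X)\{d})\{a} + (d.a.X + (0\{d} + d.0) + (d.(0 + 0))\{b}) has moves --d--▸ q1, --d--▸ q2, --d--▸ q3
  q1 = (0 + 0)\{b} has moves deadlocked
  q2 = 0 has moves deadlocked
  q3 = a.(rec X. (a.(a.X)\{d})\{a} + (d.a.X + (0\{d} + d.0) + (d.(0 + 0))\{b})) has moves --a--▸ q0
Executing b from P (initial set {p0}):
  step 1 (b): {p1}
  P completes σ.
Executing b from Q (initial set {q0}):
  step 1 (b): ∅ (Q stuck)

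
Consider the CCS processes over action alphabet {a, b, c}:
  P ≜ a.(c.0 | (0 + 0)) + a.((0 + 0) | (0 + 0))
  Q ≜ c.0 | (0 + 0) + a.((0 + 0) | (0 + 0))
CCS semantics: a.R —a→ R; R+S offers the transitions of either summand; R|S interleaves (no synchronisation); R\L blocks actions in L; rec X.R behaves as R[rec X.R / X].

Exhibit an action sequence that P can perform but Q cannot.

Reachable graph of P (4 states):
  s0 = a.(c.0 | (0 + 0)) + a.((0 + 0) | (0 + 0)) :: =a=> s1, =a=> s2
  s1 = (0 + 0) | (0 + 0) :: stopped
  s2 = c.0 | (0 + 0) :: =c=> s3
  s3 = 0 | (0 + 0) :: stopped
Reachable graph of Q (3 states):
  t0 = c.0 | (0 + 0) + a.((0 + 0) | (0 + 0)) :: =a=> t1, =c=> t2
  t1 = (0 + 0) | (0 + 0) :: stopped
  t2 = 0 | (0 + 0) :: stopped
Trace ⟨ac⟩ through P, begin at {s0}:
  step 1 (a): {s1, s2}
  step 2 (c): {s3}
  — P admits the full trace.
Trace ⟨ac⟩ through Q, begin at {t0}:
  step 1 (a): {t1}
  step 2 (c): ∅  — Q cannot continue

ac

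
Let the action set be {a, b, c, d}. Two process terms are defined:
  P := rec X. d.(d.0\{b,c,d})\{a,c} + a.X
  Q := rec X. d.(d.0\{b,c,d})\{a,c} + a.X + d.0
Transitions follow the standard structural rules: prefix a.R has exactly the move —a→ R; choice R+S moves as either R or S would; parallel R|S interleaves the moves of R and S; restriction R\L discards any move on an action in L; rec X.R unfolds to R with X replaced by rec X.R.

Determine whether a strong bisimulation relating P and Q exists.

P ≁ Q

P's transition system — 3 states:
  u0 = rec X. d.(d.0\{b,c,d})\{a,c} + a.X | =a=> u0, =d=> u1
  u1 = (d.0\{b,c,d})\{a,c} | =d=> u2
  u2 = 0\{b,c,d}\{a,c} | deadlocked
Q's transition system — 4 states:
  v0 = rec X. d.(d.0\{b,c,d})\{a,c} + a.X + d.0 | =a=> v0, =d=> v1, =d=> v2
  v1 = (d.0\{b,c,d})\{a,c} | =d=> v3
  v2 = 0 | deadlocked
  v3 = 0\{b,c,d}\{a,c} | deadlocked
Coarsest stable partition (strong bisimilarity classes):
  B0 = {u0}
  B1 = {u1, v1}
  B2 = {u2, v2, v3}
  B3 = {v0}
u0 ∈ B0, v0 ∈ B3 → different blocks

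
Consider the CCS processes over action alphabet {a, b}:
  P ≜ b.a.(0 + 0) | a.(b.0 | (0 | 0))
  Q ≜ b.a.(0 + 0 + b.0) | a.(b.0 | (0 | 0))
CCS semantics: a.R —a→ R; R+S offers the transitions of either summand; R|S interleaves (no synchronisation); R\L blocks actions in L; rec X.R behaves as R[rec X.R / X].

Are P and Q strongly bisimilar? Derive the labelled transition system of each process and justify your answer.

LTS(P): 9 reachable states
  p0 = b.a.(0 + 0) | a.(b.0 | (0 | 0)) :: ··a··> p1, ··b··> p2
  p1 = b.a.(0 + 0) | (b.0 | (0 | 0)) :: ··b··> p3, ··b··> p4
  p2 = a.(0 + 0) | a.(b.0 | (0 | 0)) :: ··a··> p3, ··a··> p5
  p3 = a.(0 + 0) | (b.0 | (0 | 0)) :: ··a··> p6, ··b··> p7
  p4 = b.a.(0 + 0) | (0 | (0 | 0)) :: ··b··> p7
  p5 = (0 + 0) | a.(b.0 | (0 | 0)) :: ··a··> p6
  p6 = (0 + 0) | (b.0 | (0 | 0)) :: ··b··> p8
  p7 = a.(0 + 0) | (0 | (0 | 0)) :: ··a··> p8
  p8 = (0 + 0) | (0 | (0 | 0)) :: (no moves)
LTS(Q): 12 reachable states
  q0 = b.a.(0 + 0 + b.0) | a.(b.0 | (0 | 0)) :: ··a··> q1, ··b··> q2
  q1 = b.a.(0 + 0 + b.0) | (b.0 | (0 | 0)) :: ··b··> q3, ··b··> q4
  q2 = a.(0 + 0 + b.0) | a.(b.0 | (0 | 0)) :: ··a··> q3, ··a··> q5
  q3 = a.(0 + 0 + b.0) | (b.0 | (0 | 0)) :: ··a··> q6, ··b··> q7
  q4 = b.a.(0 + 0 + b.0) | (0 | (0 | 0)) :: ··b··> q7
  q5 = (0 + 0 + b.0) | a.(b.0 | (0 | 0)) :: ··a··> q6, ··b··> q8
  q6 = (0 + 0 + b.0) | (b.0 | (0 | 0)) :: ··b··> q10, ··b··> q9
  q7 = a.(0 + 0 + b.0) | (0 | (0 | 0)) :: ··a··> q9
  q8 = 0 | a.(b.0 | (0 | 0)) :: ··a··> q10
  q9 = (0 + 0 + b.0) | (0 | (0 | 0)) :: ··b··> q11
  q10 = 0 | (b.0 | (0 | 0)) :: ··b··> q11
  q11 = 0 | (0 | (0 | 0)) :: (no moves)
Coarsest stable partition (strong bisimilarity classes):
  B0 = {p0}
  B1 = {p1}
  B2 = {p4}
  B3 = {p7}
  B4 = {p8, q11}
  B5 = {p3}
  B6 = {p6, q10, q9}
  B7 = {p2}
  B8 = {p5, q7, q8}
  B9 = {q0}
  B10 = {q1}
  B11 = {q3, q5}
  B12 = {q6}
  B13 = {q4}
  B14 = {q2}
p0 ∈ B0, q0 ∈ B9 → different blocks

not bisimilar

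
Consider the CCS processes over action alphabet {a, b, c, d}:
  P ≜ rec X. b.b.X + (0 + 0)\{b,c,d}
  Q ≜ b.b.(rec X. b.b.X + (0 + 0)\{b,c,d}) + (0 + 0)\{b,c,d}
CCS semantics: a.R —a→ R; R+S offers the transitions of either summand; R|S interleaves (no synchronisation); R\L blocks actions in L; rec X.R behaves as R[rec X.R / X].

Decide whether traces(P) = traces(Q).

P's transition system — 2 states:
  s0 = rec X. b.b.X + (0 + 0)\{b,c,d} → --b--▸ s1
  s1 = b.(rec X. b.b.X + (0 + 0)\{b,c,d}) → --b--▸ s0
Q's transition system — 3 states:
  t0 = b.b.(rec X. b.b.X + (0 + 0)\{b,c,d}) + (0 + 0)\{b,c,d} → --b--▸ t1
  t1 = b.(rec X. b.b.X + (0 + 0)\{b,c,d}) → --b--▸ t2
  t2 = rec X. b.b.X + (0 + 0)\{b,c,d} → --b--▸ t1
Bisimilarity quotient blocks:
  B0 = {s0, s1, t0, t1, t2}
s0 ∈ B0, t0 ∈ B0 → same block
Bisimilar ⇒ trace-equivalent.

YES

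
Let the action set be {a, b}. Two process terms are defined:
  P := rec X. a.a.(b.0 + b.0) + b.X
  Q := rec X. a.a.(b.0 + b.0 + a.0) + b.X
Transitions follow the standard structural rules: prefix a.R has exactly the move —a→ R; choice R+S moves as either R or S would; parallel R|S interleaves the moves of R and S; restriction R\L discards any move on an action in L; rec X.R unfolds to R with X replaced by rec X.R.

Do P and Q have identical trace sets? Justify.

LTS(P): 4 reachable states
  u0 = rec X. a.a.(b.0 + b.0) + b.X :: —a→ u1, —b→ u0
  u1 = a.(b.0 + b.0) :: —a→ u2
  u2 = b.0 + b.0 :: —b→ u3
  u3 = 0 :: deadlocked
LTS(Q): 4 reachable states
  v0 = rec X. a.a.(b.0 + b.0 + a.0) + b.X :: —a→ v1, —b→ v0
  v1 = a.(b.0 + b.0 + a.0) :: —a→ v2
  v2 = b.0 + b.0 + a.0 :: —a→ v3, —b→ v3
  v3 = 0 :: deadlocked
Trace ⟨aaa⟩ through Q, begin at {v0}:
  after a @ step 1: {v1}
  after a @ step 2: {v2}
  after a @ step 3: {v3}
  Q completes σ.
Trace ⟨aaa⟩ through P, begin at {u0}:
  after a @ step 1: {u1}
  after a @ step 2: {u2}
  after a @ step 3: ∅ (P stuck)

NO — witness ⟨aaa⟩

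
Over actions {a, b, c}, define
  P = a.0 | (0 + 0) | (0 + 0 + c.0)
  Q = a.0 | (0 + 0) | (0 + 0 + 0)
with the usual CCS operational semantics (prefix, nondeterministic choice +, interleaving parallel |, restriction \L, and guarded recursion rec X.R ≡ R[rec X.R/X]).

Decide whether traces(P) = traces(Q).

LTS(P): 4 reachable states
  s0 = a.0 | (0 + 0) | (0 + 0 + c.0) has moves --a--▸ s1, --c--▸ s2
  s1 = 0 | (0 + 0) | (0 + 0 + c.0) has moves --c--▸ s3
  s2 = a.0 | (0 + 0) | 0 has moves --a--▸ s3
  s3 = 0 | (0 + 0) | 0 has moves ∅
LTS(Q): 2 reachable states
  t0 = a.0 | (0 + 0) | (0 + 0 + 0) has moves --a--▸ t1
  t1 = 0 | (0 + 0) | (0 + 0 + 0) has moves ∅
Run σ = ⟨c⟩ on P: start {s0}
  step 1 (c): {s2}
  — P admits the full trace.
Run σ = ⟨c⟩ on Q: start {t0}
  step 1 (c): ∅  — Q cannot continue

traces(P) ≠ traces(Q) — witness ⟨c⟩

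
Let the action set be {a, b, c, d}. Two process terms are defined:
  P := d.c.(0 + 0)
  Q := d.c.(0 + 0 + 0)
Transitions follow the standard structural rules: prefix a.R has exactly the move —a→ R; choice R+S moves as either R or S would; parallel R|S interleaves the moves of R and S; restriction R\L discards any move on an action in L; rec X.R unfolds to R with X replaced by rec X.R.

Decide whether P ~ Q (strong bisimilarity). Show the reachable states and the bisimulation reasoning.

Reachable graph of P (3 states):
  m0 = d.c.(0 + 0) :: --d--▸ m1
  m1 = c.(0 + 0) :: --c--▸ m2
  m2 = 0 + 0 :: deadlocked
Reachable graph of Q (3 states):
  n0 = d.c.(0 + 0 + 0) :: --d--▸ n1
  n1 = c.(0 + 0 + 0) :: --c--▸ n2
  n2 = 0 + 0 + 0 :: deadlocked
Coarsest stable partition (strong bisimilarity classes):
  B0 = {m0, n0}
  B1 = {m1, n1}
  B2 = {m2, n2}
m0 ∈ B0, n0 ∈ B0 → same block

YES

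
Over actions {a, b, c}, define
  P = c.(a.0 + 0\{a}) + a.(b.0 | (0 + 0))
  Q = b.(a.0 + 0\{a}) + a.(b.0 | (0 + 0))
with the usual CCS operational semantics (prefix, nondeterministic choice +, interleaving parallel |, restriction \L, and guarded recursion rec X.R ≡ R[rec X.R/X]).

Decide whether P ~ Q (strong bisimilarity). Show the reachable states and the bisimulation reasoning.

Reachable graph of P (5 states):
  p0 = c.(a.0 + 0\{a}) + a.(b.0 | (0 + 0)) has moves —a→ p1, —c→ p2
  p1 = b.0 | (0 + 0) has moves —b→ p3
  p2 = a.0 + 0\{a} has moves —a→ p4
  p3 = 0 | (0 + 0) has moves stopped
  p4 = 0 has moves stopped
Reachable graph of Q (5 states):
  q0 = b.(a.0 + 0\{a}) + a.(b.0 | (0 + 0)) has moves —a→ q1, —b→ q2
  q1 = b.0 | (0 + 0) has moves —b→ q3
  q2 = a.0 + 0\{a} has moves —a→ q4
  q3 = 0 | (0 + 0) has moves stopped
  q4 = 0 has moves stopped
Bisimilarity quotient blocks:
  B0 = {p0}
  B1 = {p1, q1}
  B2 = {p3, p4, q3, q4}
  B3 = {p2, q2}
  B4 = {q0}
p0 ∈ B0, q0 ∈ B4 → different blocks

not bisimilar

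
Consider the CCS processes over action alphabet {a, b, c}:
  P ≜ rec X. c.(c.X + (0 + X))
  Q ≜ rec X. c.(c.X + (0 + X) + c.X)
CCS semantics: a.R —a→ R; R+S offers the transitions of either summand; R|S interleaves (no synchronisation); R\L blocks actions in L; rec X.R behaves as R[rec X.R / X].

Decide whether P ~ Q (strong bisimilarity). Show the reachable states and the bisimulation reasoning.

YES

P's transition system — 2 states:
  u0 = rec X. c.(c.X + (0 + X)) → --c--▸ u1
  u1 = c.(rec X. c.(c.X + (0 + X))) + (0 + (rec X. c.(c.X + (0 + X)))) → --c--▸ u0, --c--▸ u1
Q's transition system — 2 states:
  v0 = rec X. c.(c.X + (0 + X) + c.X) → --c--▸ v1
  v1 = c.(rec X. c.(c.X + (0 + X) + c.X)) + (0 + (rec X. c.(c.X + (0 + X) + c.X))) + c.(rec X. c.(c.X + (0 + X) + c.X)) → --c--▸ v0, --c--▸ v1
Coarsest stable partition (strong bisimilarity classes):
  B0 = {u0, u1, v0, v1}
u0 ∈ B0, v0 ∈ B0 → same block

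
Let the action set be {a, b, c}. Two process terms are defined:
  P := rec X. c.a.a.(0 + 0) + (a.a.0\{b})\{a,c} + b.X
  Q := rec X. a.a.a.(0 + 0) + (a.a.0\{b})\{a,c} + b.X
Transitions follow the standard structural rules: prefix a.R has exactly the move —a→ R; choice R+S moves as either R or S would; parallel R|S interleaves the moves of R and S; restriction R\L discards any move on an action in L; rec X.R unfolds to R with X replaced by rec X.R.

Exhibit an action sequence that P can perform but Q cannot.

c

Reachable graph of P (4 states):
  u0 = rec X. c.a.a.(0 + 0) + (a.a.0\{b})\{a,c} + b.X :: --b--▸ u0, --c--▸ u1
  u1 = a.a.(0 + 0) :: --a--▸ u2
  u2 = a.(0 + 0) :: --a--▸ u3
  u3 = 0 + 0 :: ∅
Reachable graph of Q (4 states):
  v0 = rec X. a.a.a.(0 + 0) + (a.a.0\{b})\{a,c} + b.X :: --a--▸ v1, --b--▸ v0
  v1 = a.a.(0 + 0) :: --a--▸ v2
  v2 = a.(0 + 0) :: --a--▸ v3
  v3 = 0 + 0 :: ∅
Executing c from P (initial set {u0}):
  after c @ step 1: {u1}
  — P admits the full trace.
Executing c from Q (initial set {v0}):
  after c @ step 1: no successor for Q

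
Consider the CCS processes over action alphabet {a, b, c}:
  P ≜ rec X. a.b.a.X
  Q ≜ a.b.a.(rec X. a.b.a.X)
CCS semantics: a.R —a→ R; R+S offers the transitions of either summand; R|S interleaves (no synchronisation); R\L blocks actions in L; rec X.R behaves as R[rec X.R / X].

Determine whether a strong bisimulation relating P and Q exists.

P ~ Q

P's transition system — 3 states:
  s0 = rec X. a.b.a.X has moves ··a··> s1
  s1 = b.a.(rec X. a.b.a.X) has moves ··b··> s2
  s2 = a.(rec X. a.b.a.X) has moves ··a··> s0
Q's transition system — 4 states:
  t0 = a.b.a.(rec X. a.b.a.X) has moves ··a··> t1
  t1 = b.a.(rec X. a.b.a.X) has moves ··b··> t2
  t2 = a.(rec X. a.b.a.X) has moves ··a··> t3
  t3 = rec X. a.b.a.X has moves ··a··> t1
Bisimilarity quotient blocks:
  B0 = {s0, t0, t3}
  B1 = {s1, t1}
  B2 = {s2, t2}
s0 ∈ B0, t0 ∈ B0 → same block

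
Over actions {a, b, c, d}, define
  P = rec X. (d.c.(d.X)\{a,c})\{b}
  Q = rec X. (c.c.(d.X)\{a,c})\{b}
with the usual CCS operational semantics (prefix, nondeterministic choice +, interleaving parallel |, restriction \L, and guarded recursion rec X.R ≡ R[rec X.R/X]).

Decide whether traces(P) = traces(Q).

NO — witness ⟨d⟩

P's transition system — 5 states:
  m0 = rec X. (d.c.(d.X)\{a,c})\{b} → -d-> m1
  m1 = (c.(d.(rec X. (d.c.(d.X)\{a,c})\{b}))\{a,c})\{b} → -c-> m2
  m2 = (d.(rec X. (d.c.(d.X)\{a,c})\{b}))\{a,c}\{b} → -d-> m3
  m3 = (rec X. (d.c.(d.X)\{a,c})\{b})\{a,c}\{b} → -d-> m4
  m4 = (c.(d.(rec X. (d.c.(d.X)\{a,c})\{b}))\{a,c})\{b}\{a,c}\{b} → ∅
Q's transition system — 4 states:
  n0 = rec X. (c.c.(d.X)\{a,c})\{b} → -c-> n1
  n1 = (c.(d.(rec X. (c.c.(d.X)\{a,c})\{b}))\{a,c})\{b} → -c-> n2
  n2 = (d.(rec X. (c.c.(d.X)\{a,c})\{b}))\{a,c}\{b} → -d-> n3
  n3 = (rec X. (c.c.(d.X)\{a,c})\{b})\{a,c}\{b} → ∅
Trace ⟨d⟩ through P, begin at {m0}:
  step 1 (d): {m1}
  — P admits the full trace.
Trace ⟨d⟩ through Q, begin at {n0}:
  step 1 (d): ∅  — Q cannot continue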